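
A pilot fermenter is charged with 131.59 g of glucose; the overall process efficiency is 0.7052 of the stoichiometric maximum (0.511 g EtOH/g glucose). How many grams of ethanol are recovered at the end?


Actual ethanol: m = 0.511 * 131.59 * 0.7052
m = 47.4194 g

47.4194 g


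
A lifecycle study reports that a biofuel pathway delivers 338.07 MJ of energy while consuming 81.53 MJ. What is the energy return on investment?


EROI = E_out / E_in
= 338.07 / 81.53
= 4.1466

4.1466


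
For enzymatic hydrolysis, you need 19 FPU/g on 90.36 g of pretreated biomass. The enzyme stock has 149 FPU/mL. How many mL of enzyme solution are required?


V = dosage * m_sub / activity
V = 19 * 90.36 / 149
V = 11.5224 mL

11.5224 mL


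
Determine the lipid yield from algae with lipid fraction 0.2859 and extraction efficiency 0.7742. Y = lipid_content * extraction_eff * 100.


Y = lipid_content * extraction_eff * 100
= 0.2859 * 0.7742 * 100
= 22.1344%

22.1344%


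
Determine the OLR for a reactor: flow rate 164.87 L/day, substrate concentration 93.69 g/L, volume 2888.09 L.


OLR = Q * S / V
= 164.87 * 93.69 / 2888.09
= 5.3484 g/L/day

5.3484 g/L/day


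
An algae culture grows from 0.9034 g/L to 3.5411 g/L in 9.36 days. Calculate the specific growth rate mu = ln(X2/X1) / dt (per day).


mu = ln(X2/X1) / dt
= ln(3.5411/0.9034) / 9.36
= 0.1459 per day

0.1459 per day


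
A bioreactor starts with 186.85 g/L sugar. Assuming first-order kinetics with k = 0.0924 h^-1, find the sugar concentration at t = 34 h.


S = S0 * exp(-k * t)
S = 186.85 * exp(-0.0924 * 34)
S = 8.0745 g/L

8.0745 g/L


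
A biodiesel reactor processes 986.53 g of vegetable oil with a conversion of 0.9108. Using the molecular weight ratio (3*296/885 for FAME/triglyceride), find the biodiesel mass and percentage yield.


m_FAME = oil * conv * (3 * 296 / 885) = oil * conv * (888/885)
= 986.53 * 0.9108 * 888 / 885
= 901.5774 g
Y = m_FAME / oil * 100 = conv * (888/885) * 100
= 0.9108 * 888 / 885 * 100
= 91.39%

901.5774 g FAME; Y = 91.39%


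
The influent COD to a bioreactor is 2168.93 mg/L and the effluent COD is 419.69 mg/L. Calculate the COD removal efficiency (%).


eta = (COD_in - COD_out) / COD_in * 100
= (2168.93 - 419.69) / 2168.93 * 100
= 80.6499%

80.6499%


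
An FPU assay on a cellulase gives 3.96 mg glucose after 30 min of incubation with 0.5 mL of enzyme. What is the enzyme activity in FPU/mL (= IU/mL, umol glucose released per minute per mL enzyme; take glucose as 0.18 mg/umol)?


Activity = glucose_mg / (0.18 mg/umol * V_mL * t_min)
= 3.96 / (0.18 * 0.5 * 30)
= 1.4667 FPU/mL

1.4667 FPU/mL


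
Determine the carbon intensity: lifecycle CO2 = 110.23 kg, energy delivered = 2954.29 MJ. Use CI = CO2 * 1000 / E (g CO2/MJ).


CI = CO2 * 1000 / E
= 110.23 * 1000 / 2954.29
= 37.3118 g CO2/MJ

37.3118 g CO2/MJ


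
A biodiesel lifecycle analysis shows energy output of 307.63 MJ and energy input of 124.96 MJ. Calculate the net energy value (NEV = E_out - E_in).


NEV = E_out - E_in
= 307.63 - 124.96
= 182.6700 MJ

182.6700 MJ


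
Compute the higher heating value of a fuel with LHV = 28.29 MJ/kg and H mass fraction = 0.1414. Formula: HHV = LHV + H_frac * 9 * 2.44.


HHV = LHV + H_frac * 9 * 2.44
= 28.29 + 0.1414 * 9 * 2.44
= 31.3951 MJ/kg

31.3951 MJ/kg


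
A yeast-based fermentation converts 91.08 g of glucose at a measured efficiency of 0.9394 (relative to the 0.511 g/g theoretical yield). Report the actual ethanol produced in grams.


Actual ethanol: m = 0.511 * 91.08 * 0.9394
m = 43.7214 g

43.7214 g


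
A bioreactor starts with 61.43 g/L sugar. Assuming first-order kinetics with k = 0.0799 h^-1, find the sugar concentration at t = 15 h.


S = S0 * exp(-k * t)
S = 61.43 * exp(-0.0799 * 15)
S = 18.5301 g/L

18.5301 g/L


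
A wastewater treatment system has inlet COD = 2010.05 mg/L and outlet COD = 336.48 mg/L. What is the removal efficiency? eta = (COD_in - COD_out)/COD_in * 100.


eta = (COD_in - COD_out) / COD_in * 100
= (2010.05 - 336.48) / 2010.05 * 100
= 83.2601%

83.2601%


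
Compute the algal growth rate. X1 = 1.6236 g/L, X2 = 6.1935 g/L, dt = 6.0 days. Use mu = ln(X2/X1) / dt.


mu = ln(X2/X1) / dt
= ln(6.1935/1.6236) / 6.0
= 0.2231 per day

0.2231 per day


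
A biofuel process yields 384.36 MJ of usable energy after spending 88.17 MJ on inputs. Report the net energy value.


NEV = E_out - E_in
= 384.36 - 88.17
= 296.1900 MJ

296.1900 MJ


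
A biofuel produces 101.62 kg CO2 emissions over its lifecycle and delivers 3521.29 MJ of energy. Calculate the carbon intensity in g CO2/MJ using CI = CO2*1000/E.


CI = CO2 * 1000 / E
= 101.62 * 1000 / 3521.29
= 28.8587 g CO2/MJ

28.8587 g CO2/MJ


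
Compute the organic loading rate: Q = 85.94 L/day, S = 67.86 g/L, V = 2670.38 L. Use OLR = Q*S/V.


OLR = Q * S / V
= 85.94 * 67.86 / 2670.38
= 2.1839 g/L/day

2.1839 g/L/day


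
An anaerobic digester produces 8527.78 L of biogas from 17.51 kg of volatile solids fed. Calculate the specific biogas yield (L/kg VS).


Y = V / VS
= 8527.78 / 17.51
= 487.0234 L/kg VS

487.0234 L/kg VS


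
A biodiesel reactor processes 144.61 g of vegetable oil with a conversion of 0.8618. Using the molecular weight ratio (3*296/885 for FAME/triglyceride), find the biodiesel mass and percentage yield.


m_FAME = oil * conv * (3 * 296 / 885) = oil * conv * (888/885)
= 144.61 * 0.8618 * 888 / 885
= 125.0474 g
Y = m_FAME / oil * 100 = conv * (888/885) * 100
= 0.8618 * 888 / 885 * 100
= 86.47%

125.0474 g FAME; Y = 86.47%


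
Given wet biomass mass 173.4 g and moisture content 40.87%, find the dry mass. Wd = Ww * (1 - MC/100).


Wd = Ww * (1 - MC/100)
= 173.4 * (1 - 40.87/100)
= 102.5314 g

102.5314 g


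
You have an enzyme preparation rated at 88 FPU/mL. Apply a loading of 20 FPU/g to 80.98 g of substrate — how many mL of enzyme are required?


V = dosage * m_sub / activity
V = 20 * 80.98 / 88
V = 18.4045 mL

18.4045 mL


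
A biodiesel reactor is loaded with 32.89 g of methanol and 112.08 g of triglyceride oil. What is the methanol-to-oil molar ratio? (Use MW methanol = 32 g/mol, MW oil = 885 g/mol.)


Molar ratio = n_MeOH / n_oil = (MeOH/32) / (oil/885) = (MeOH * 885) / (32 * oil)
= (32.89 * 885) / (32 * 112.08)
= 8.1158

8.1158


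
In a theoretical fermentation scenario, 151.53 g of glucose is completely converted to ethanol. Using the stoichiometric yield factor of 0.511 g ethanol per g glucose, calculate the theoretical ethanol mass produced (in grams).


Theoretical ethanol yield: m_EtOH = 0.511 * m_glucose
m_EtOH = 0.511 * 151.53 = 77.4318 g

77.4318 g


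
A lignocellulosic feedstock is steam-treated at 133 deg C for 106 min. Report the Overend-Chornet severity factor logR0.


logR0 = log10(t * exp((T - 100) / 14.75))
= log10(106 * exp((133 - 100) / 14.75))
= 2.9969

2.9969


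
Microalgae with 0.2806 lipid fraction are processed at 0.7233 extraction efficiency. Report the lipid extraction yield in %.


Y = lipid_content * extraction_eff * 100
= 0.2806 * 0.7233 * 100
= 20.2958%

20.2958%


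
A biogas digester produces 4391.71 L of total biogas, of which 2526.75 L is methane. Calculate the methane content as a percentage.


CH4% = V_CH4 / V_total * 100
= 2526.75 / 4391.71 * 100
= 57.5345%

57.5345%


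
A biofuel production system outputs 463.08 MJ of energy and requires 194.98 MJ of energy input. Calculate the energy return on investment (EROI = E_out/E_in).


EROI = E_out / E_in
= 463.08 / 194.98
= 2.3750

2.3750


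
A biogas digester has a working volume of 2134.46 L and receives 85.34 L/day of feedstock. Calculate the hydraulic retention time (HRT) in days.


HRT = V / Q
= 2134.46 / 85.34
= 25.0112 days

25.0112 days


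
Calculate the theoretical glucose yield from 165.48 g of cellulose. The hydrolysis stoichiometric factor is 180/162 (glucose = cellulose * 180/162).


glucose = cellulose * 180/162
= 165.48 * 180/162
= 183.8667 g

183.8667 g


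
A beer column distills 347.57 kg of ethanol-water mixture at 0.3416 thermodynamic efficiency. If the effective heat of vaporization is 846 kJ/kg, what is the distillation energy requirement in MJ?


E = m * 846 / (eta * 1000)
= 347.57 * 846 / (0.3416 * 1000)
= 860.7852 MJ

860.7852 MJ


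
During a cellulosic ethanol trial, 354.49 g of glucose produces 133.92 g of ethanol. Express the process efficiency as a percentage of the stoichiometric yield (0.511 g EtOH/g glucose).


Fermentation efficiency = (actual / (0.511 * glucose)) * 100
= (133.92 / (0.511 * 354.49)) * 100
= 73.9300%

73.9300%


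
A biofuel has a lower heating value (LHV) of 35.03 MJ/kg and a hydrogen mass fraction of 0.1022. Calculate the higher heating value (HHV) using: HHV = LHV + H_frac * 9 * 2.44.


HHV = LHV + H_frac * 9 * 2.44
= 35.03 + 0.1022 * 9 * 2.44
= 37.2743 MJ/kg

37.2743 MJ/kg


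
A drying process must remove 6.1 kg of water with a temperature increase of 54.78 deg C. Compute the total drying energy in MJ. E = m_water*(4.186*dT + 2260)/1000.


E = m_water * (4.186 * dT + 2260) / 1000
= 6.1 * (4.186 * 54.78 + 2260) / 1000
= 15.1848 MJ

15.1848 MJ


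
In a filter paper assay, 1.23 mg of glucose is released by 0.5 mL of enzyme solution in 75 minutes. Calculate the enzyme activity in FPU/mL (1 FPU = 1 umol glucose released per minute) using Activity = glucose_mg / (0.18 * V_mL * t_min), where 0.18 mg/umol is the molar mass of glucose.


Activity = glucose_mg / (0.18 mg/umol * V_mL * t_min)
= 1.23 / (0.18 * 0.5 * 75)
= 0.1822 FPU/mL

0.1822 FPU/mL


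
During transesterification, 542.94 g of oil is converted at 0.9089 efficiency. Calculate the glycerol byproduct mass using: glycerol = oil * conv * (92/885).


glycerol = oil * conv * (92/885)
= 542.94 * 0.9089 * 92 / 885
= 51.2994 g

51.2994 g


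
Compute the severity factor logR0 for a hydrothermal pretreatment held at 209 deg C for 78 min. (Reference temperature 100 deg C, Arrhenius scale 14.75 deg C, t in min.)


logR0 = log10(t * exp((T - 100) / 14.75))
= log10(78 * exp((209 - 100) / 14.75))
= 5.1015

5.1015


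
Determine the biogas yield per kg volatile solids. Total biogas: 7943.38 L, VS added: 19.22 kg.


Y = V / VS
= 7943.38 / 19.22
= 413.2872 L/kg VS

413.2872 L/kg VS


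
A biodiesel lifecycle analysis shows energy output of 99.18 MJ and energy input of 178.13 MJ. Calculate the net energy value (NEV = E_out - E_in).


NEV = E_out - E_in
= 99.18 - 178.13
= -78.9500 MJ

-78.9500 MJ


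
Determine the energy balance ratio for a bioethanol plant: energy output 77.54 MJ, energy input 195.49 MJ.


EROI = E_out / E_in
= 77.54 / 195.49
= 0.3966

0.3966


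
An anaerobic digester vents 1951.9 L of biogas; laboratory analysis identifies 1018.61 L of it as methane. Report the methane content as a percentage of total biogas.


CH4% = V_CH4 / V_total * 100
= 1018.61 / 1951.9 * 100
= 52.1856%

52.1856%


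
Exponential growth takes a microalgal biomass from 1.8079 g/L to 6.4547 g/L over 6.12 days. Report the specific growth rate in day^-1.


mu = ln(X2/X1) / dt
= ln(6.4547/1.8079) / 6.12
= 0.2079 per day

0.2079 per day


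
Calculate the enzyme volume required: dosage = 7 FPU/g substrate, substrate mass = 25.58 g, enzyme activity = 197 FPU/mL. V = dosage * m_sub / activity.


V = dosage * m_sub / activity
V = 7 * 25.58 / 197
V = 0.9089 mL

0.9089 mL


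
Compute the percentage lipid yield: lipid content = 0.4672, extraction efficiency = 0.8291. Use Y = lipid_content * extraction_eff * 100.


Y = lipid_content * extraction_eff * 100
= 0.4672 * 0.8291 * 100
= 38.7356%

38.7356%


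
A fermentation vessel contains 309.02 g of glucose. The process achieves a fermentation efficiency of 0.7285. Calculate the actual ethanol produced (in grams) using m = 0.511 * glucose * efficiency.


Actual ethanol: m = 0.511 * 309.02 * 0.7285
m = 115.0369 g

115.0369 g


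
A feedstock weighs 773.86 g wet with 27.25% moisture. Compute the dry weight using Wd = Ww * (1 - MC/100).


Wd = Ww * (1 - MC/100)
= 773.86 * (1 - 27.25/100)
= 562.9832 g

562.9832 g


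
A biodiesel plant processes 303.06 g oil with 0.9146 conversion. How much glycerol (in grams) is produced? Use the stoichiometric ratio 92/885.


glycerol = oil * conv * (92/885)
= 303.06 * 0.9146 * 92 / 885
= 28.8141 g

28.8141 g


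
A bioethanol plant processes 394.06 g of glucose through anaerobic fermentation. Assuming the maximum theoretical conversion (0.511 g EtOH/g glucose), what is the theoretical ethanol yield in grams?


Theoretical ethanol yield: m_EtOH = 0.511 * m_glucose
m_EtOH = 0.511 * 394.06 = 201.3647 g

201.3647 g


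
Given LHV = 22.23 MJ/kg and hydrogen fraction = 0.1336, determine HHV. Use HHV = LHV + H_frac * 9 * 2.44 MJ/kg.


HHV = LHV + H_frac * 9 * 2.44
= 22.23 + 0.1336 * 9 * 2.44
= 25.1639 MJ/kg

25.1639 MJ/kg


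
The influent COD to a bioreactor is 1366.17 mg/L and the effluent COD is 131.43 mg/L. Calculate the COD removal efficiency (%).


eta = (COD_in - COD_out) / COD_in * 100
= (1366.17 - 131.43) / 1366.17 * 100
= 90.3797%

90.3797%


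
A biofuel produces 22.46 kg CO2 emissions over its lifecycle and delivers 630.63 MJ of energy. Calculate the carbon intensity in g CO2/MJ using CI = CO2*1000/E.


CI = CO2 * 1000 / E
= 22.46 * 1000 / 630.63
= 35.6152 g CO2/MJ

35.6152 g CO2/MJ


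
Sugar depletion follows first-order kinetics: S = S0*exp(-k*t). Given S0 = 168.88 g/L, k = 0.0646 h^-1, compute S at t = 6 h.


S = S0 * exp(-k * t)
S = 168.88 * exp(-0.0646 * 6)
S = 114.6161 g/L

114.6161 g/L


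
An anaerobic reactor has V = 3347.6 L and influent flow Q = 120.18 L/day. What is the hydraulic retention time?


HRT = V / Q
= 3347.6 / 120.18
= 27.8549 days

27.8549 days


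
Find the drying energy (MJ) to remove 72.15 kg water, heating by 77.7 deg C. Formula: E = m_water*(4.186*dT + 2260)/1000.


E = m_water * (4.186 * dT + 2260) / 1000
= 72.15 * (4.186 * 77.7 + 2260) / 1000
= 186.5259 MJ

186.5259 MJ


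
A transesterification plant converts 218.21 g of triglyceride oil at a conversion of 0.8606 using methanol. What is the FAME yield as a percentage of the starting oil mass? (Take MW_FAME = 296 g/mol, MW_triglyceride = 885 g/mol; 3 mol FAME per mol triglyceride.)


m_FAME = oil * conv * (3 * 296 / 885) = oil * conv * (888/885)
= 218.21 * 0.8606 * 888 / 885
= 188.4281 g
Y = m_FAME / oil * 100 = conv * (888/885) * 100
= 0.8606 * 888 / 885 * 100
= 86.35%

86.35%


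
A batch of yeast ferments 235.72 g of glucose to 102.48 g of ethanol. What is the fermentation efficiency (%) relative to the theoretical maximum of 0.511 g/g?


Fermentation efficiency = (actual / (0.511 * glucose)) * 100
= (102.48 / (0.511 * 235.72)) * 100
= 85.0789%

85.0789%


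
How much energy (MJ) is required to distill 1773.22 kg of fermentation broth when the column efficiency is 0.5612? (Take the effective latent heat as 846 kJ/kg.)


E = m * 846 / (eta * 1000)
= 1773.22 * 846 / (0.5612 * 1000)
= 2673.1007 MJ

2673.1007 MJ


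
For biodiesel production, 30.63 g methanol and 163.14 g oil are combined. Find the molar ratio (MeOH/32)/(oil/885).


Molar ratio = n_MeOH / n_oil = (MeOH/32) / (oil/885) = (MeOH * 885) / (32 * oil)
= (30.63 * 885) / (32 * 163.14)
= 5.1925

5.1925


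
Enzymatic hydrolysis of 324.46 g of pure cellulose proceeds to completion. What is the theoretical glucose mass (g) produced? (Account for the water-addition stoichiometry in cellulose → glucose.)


glucose = cellulose * 180/162
= 324.46 * 180/162
= 360.5111 g

360.5111 g


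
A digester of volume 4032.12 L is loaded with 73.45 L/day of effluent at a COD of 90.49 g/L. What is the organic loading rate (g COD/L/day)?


OLR = Q * S / V
= 73.45 * 90.49 / 4032.12
= 1.6484 g/L/day

1.6484 g/L/day


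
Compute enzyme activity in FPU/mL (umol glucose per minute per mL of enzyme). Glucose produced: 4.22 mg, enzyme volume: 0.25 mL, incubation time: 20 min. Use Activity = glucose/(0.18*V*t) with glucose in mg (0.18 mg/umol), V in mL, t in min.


Activity = glucose_mg / (0.18 mg/umol * V_mL * t_min)
= 4.22 / (0.18 * 0.25 * 20)
= 4.6889 FPU/mL

4.6889 FPU/mL


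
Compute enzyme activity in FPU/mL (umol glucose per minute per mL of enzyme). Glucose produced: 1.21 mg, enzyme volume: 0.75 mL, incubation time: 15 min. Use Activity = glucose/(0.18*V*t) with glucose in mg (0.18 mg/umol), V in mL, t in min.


Activity = glucose_mg / (0.18 mg/umol * V_mL * t_min)
= 1.21 / (0.18 * 0.75 * 15)
= 0.5975 FPU/mL

0.5975 FPU/mL


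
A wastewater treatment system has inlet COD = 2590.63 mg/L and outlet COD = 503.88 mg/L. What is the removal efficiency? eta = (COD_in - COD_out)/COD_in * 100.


eta = (COD_in - COD_out) / COD_in * 100
= (2590.63 - 503.88) / 2590.63 * 100
= 80.5499%

80.5499%


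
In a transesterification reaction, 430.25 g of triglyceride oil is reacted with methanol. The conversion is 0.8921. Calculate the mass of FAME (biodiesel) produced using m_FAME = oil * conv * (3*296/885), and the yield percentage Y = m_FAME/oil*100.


m_FAME = oil * conv * (3 * 296 / 885) = oil * conv * (888/885)
= 430.25 * 0.8921 * 888 / 885
= 385.1271 g
Y = m_FAME / oil * 100 = conv * (888/885) * 100
= 0.8921 * 888 / 885 * 100
= 89.51%

385.1271 g FAME; Y = 89.51%


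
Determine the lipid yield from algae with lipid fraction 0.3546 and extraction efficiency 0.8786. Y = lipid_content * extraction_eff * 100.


Y = lipid_content * extraction_eff * 100
= 0.3546 * 0.8786 * 100
= 31.1552%

31.1552%


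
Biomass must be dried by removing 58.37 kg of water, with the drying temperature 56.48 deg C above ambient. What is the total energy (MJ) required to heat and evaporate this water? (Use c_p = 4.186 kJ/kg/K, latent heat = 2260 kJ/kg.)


E = m_water * (4.186 * dT + 2260) / 1000
= 58.37 * (4.186 * 56.48 + 2260) / 1000
= 145.7163 MJ

145.7163 MJ


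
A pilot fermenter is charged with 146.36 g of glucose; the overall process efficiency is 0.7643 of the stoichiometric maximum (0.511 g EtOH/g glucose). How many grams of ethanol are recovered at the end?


Actual ethanol: m = 0.511 * 146.36 * 0.7643
m = 57.1620 g

57.1620 g


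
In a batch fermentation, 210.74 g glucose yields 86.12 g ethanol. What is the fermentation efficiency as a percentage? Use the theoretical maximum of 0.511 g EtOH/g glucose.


Fermentation efficiency = (actual / (0.511 * glucose)) * 100
= (86.12 / (0.511 * 210.74)) * 100
= 79.9717%

79.9717%


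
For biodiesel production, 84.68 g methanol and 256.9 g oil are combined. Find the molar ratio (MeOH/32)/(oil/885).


Molar ratio = n_MeOH / n_oil = (MeOH/32) / (oil/885) = (MeOH * 885) / (32 * oil)
= (84.68 * 885) / (32 * 256.9)
= 9.1161

9.1161


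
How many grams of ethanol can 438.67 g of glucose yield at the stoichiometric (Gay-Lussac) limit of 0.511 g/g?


Theoretical ethanol yield: m_EtOH = 0.511 * m_glucose
m_EtOH = 0.511 * 438.67 = 224.1604 g

224.1604 g


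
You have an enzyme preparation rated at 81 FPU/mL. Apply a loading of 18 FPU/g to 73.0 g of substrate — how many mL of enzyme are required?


V = dosage * m_sub / activity
V = 18 * 73.0 / 81
V = 16.2222 mL

16.2222 mL


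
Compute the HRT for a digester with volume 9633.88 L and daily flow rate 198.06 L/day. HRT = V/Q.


HRT = V / Q
= 9633.88 / 198.06
= 48.6412 days

48.6412 days


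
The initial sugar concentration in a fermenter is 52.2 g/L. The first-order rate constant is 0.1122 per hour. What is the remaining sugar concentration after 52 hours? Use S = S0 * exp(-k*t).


S = S0 * exp(-k * t)
S = 52.2 * exp(-0.1122 * 52)
S = 0.1527 g/L

0.1527 g/L


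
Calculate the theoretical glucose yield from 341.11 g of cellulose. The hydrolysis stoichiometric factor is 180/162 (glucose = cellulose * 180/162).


glucose = cellulose * 180/162
= 341.11 * 180/162
= 379.0111 g

379.0111 g


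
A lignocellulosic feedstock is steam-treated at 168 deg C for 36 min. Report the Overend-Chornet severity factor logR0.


logR0 = log10(t * exp((T - 100) / 14.75))
= log10(36 * exp((168 - 100) / 14.75))
= 3.5585

3.5585


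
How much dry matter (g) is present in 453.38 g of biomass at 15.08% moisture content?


Wd = Ww * (1 - MC/100)
= 453.38 * (1 - 15.08/100)
= 385.0103 g

385.0103 g


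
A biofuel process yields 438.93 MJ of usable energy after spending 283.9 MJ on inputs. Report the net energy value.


NEV = E_out - E_in
= 438.93 - 283.9
= 155.0300 MJ

155.0300 MJ


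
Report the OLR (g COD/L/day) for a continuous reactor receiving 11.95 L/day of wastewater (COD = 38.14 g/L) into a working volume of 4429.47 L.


OLR = Q * S / V
= 11.95 * 38.14 / 4429.47
= 0.1029 g/L/day

0.1029 g/L/day


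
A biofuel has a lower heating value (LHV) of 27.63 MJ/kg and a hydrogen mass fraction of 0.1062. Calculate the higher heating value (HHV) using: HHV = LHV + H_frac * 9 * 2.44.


HHV = LHV + H_frac * 9 * 2.44
= 27.63 + 0.1062 * 9 * 2.44
= 29.9622 MJ/kg

29.9622 MJ/kg


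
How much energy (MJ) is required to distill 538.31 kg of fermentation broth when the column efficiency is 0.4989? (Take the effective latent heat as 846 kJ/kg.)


E = m * 846 / (eta * 1000)
= 538.31 * 846 / (0.4989 * 1000)
= 912.8287 MJ

912.8287 MJ


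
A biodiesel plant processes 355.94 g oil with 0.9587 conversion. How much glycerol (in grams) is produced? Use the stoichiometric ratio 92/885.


glycerol = oil * conv * (92/885)
= 355.94 * 0.9587 * 92 / 885
= 35.4735 g

35.4735 g


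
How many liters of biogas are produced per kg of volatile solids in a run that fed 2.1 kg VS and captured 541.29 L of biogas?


Y = V / VS
= 541.29 / 2.1
= 257.7571 L/kg VS

257.7571 L/kg VS


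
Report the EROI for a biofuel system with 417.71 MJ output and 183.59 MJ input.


EROI = E_out / E_in
= 417.71 / 183.59
= 2.2752

2.2752


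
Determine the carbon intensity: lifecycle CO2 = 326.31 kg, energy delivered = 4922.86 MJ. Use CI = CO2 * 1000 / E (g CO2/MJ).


CI = CO2 * 1000 / E
= 326.31 * 1000 / 4922.86
= 66.2846 g CO2/MJ

66.2846 g CO2/MJ


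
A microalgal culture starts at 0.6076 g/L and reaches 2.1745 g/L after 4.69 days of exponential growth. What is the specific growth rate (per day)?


mu = ln(X2/X1) / dt
= ln(2.1745/0.6076) / 4.69
= 0.2719 per day

0.2719 per day


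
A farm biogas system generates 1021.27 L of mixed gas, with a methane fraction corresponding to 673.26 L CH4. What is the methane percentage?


CH4% = V_CH4 / V_total * 100
= 673.26 / 1021.27 * 100
= 65.9238%

65.9238%


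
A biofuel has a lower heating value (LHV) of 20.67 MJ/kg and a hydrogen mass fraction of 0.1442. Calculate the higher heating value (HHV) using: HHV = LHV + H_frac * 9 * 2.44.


HHV = LHV + H_frac * 9 * 2.44
= 20.67 + 0.1442 * 9 * 2.44
= 23.8366 MJ/kg

23.8366 MJ/kg


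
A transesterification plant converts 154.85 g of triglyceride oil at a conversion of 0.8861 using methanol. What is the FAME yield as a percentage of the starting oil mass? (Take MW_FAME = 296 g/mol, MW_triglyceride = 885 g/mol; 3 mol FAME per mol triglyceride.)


m_FAME = oil * conv * (3 * 296 / 885) = oil * conv * (888/885)
= 154.85 * 0.8861 * 888 / 885
= 137.6777 g
Y = m_FAME / oil * 100 = conv * (888/885) * 100
= 0.8861 * 888 / 885 * 100
= 88.91%

88.91%


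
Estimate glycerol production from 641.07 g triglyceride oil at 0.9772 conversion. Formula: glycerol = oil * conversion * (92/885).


glycerol = oil * conv * (92/885)
= 641.07 * 0.9772 * 92 / 885
= 65.1229 g

65.1229 g


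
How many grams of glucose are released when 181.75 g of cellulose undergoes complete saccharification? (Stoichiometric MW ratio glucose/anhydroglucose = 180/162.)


glucose = cellulose * 180/162
= 181.75 * 180/162
= 201.9444 g

201.9444 g


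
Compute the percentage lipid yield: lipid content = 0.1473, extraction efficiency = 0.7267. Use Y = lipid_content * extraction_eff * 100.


Y = lipid_content * extraction_eff * 100
= 0.1473 * 0.7267 * 100
= 10.7043%

10.7043%


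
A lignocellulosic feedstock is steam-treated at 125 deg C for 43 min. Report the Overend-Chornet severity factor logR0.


logR0 = log10(t * exp((T - 100) / 14.75))
= log10(43 * exp((125 - 100) / 14.75))
= 2.3696

2.3696


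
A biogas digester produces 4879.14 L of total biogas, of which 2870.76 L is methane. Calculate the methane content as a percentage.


CH4% = V_CH4 / V_total * 100
= 2870.76 / 4879.14 * 100
= 58.8374%

58.8374%


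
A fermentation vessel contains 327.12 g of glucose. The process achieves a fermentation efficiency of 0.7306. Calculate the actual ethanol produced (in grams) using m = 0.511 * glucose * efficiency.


Actual ethanol: m = 0.511 * 327.12 * 0.7306
m = 122.1259 g

122.1259 g


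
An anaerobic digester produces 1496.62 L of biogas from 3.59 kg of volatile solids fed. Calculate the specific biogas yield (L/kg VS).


Y = V / VS
= 1496.62 / 3.59
= 416.8858 L/kg VS

416.8858 L/kg VS


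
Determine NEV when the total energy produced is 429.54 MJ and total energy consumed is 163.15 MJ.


NEV = E_out - E_in
= 429.54 - 163.15
= 266.3900 MJ

266.3900 MJ


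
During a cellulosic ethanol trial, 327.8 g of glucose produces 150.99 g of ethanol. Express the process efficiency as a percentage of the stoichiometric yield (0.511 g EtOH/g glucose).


Fermentation efficiency = (actual / (0.511 * glucose)) * 100
= (150.99 / (0.511 * 327.8)) * 100
= 90.1402%

90.1402%


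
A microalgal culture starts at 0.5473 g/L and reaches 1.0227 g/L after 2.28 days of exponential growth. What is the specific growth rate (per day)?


mu = ln(X2/X1) / dt
= ln(1.0227/0.5473) / 2.28
= 0.2742 per day

0.2742 per day


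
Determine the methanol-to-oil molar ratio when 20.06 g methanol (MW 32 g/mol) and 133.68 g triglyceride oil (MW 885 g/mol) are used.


Molar ratio = n_MeOH / n_oil = (MeOH/32) / (oil/885) = (MeOH * 885) / (32 * oil)
= (20.06 * 885) / (32 * 133.68)
= 4.1501

4.1501


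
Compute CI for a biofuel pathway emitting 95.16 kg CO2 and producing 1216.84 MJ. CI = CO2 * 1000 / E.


CI = CO2 * 1000 / E
= 95.16 * 1000 / 1216.84
= 78.2026 g CO2/MJ

78.2026 g CO2/MJ


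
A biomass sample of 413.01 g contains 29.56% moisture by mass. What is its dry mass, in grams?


Wd = Ww * (1 - MC/100)
= 413.01 * (1 - 29.56/100)
= 290.9242 g

290.9242 g


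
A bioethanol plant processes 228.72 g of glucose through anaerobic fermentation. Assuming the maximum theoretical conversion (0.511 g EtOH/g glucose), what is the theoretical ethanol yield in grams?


Theoretical ethanol yield: m_EtOH = 0.511 * m_glucose
m_EtOH = 0.511 * 228.72 = 116.8759 g

116.8759 g


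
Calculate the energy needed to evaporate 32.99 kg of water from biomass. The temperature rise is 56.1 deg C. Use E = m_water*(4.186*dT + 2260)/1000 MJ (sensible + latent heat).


E = m_water * (4.186 * dT + 2260) / 1000
= 32.99 * (4.186 * 56.1 + 2260) / 1000
= 82.3046 MJ

82.3046 MJ


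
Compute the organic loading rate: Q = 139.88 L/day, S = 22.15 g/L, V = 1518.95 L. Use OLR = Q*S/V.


OLR = Q * S / V
= 139.88 * 22.15 / 1518.95
= 2.0398 g/L/day

2.0398 g/L/day


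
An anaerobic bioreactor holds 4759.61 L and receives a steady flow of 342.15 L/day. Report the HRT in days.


HRT = V / Q
= 4759.61 / 342.15
= 13.9109 days

13.9109 days


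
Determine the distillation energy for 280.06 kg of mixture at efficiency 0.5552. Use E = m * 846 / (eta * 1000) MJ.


E = m * 846 / (eta * 1000)
= 280.06 * 846 / (0.5552 * 1000)
= 426.7485 MJ

426.7485 MJ


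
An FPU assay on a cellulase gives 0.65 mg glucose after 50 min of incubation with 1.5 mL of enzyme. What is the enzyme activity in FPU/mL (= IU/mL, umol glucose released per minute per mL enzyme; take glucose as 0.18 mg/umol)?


Activity = glucose_mg / (0.18 mg/umol * V_mL * t_min)
= 0.65 / (0.18 * 1.5 * 50)
= 0.0481 FPU/mL

0.0481 FPU/mL


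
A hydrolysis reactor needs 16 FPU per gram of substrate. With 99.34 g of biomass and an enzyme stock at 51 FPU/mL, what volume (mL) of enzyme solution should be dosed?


V = dosage * m_sub / activity
V = 16 * 99.34 / 51
V = 31.1655 mL

31.1655 mL


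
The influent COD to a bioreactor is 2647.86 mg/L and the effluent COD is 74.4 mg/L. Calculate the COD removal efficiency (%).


eta = (COD_in - COD_out) / COD_in * 100
= (2647.86 - 74.4) / 2647.86 * 100
= 97.1902%

97.1902%


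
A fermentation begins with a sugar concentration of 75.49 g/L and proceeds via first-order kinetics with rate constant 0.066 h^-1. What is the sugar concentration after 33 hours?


S = S0 * exp(-k * t)
S = 75.49 * exp(-0.066 * 33)
S = 8.5506 g/L

8.5506 g/L


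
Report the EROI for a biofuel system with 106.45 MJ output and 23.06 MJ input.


EROI = E_out / E_in
= 106.45 / 23.06
= 4.6162

4.6162


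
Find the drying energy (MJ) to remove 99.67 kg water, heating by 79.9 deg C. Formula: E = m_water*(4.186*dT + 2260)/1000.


E = m_water * (4.186 * dT + 2260) / 1000
= 99.67 * (4.186 * 79.9 + 2260) / 1000
= 258.5900 MJ

258.5900 MJ


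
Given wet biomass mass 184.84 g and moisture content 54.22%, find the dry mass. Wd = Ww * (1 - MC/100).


Wd = Ww * (1 - MC/100)
= 184.84 * (1 - 54.22/100)
= 84.6198 g

84.6198 g


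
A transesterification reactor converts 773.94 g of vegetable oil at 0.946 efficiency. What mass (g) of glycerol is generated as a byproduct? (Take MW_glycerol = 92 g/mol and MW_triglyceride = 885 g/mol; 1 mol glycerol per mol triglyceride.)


glycerol = oil * conv * (92/885)
= 773.94 * 0.946 * 92 / 885
= 76.1102 g

76.1102 g


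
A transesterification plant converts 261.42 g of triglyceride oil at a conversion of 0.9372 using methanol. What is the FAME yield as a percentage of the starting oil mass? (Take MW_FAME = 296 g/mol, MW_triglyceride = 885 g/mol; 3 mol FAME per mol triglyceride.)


m_FAME = oil * conv * (3 * 296 / 885) = oil * conv * (888/885)
= 261.42 * 0.9372 * 888 / 885
= 245.8333 g
Y = m_FAME / oil * 100 = conv * (888/885) * 100
= 0.9372 * 888 / 885 * 100
= 94.04%

94.04%


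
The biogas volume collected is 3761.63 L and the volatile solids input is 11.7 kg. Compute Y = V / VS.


Y = V / VS
= 3761.63 / 11.7
= 321.5068 L/kg VS

321.5068 L/kg VS


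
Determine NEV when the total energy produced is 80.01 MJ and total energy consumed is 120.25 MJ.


NEV = E_out - E_in
= 80.01 - 120.25
= -40.2400 MJ

-40.2400 MJ


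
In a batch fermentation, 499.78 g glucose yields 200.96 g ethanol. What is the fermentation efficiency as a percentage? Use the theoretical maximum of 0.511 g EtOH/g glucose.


Fermentation efficiency = (actual / (0.511 * glucose)) * 100
= (200.96 / (0.511 * 499.78)) * 100
= 78.6882%

78.6882%


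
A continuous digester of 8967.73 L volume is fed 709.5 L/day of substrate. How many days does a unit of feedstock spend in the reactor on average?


HRT = V / Q
= 8967.73 / 709.5
= 12.6395 days

12.6395 days


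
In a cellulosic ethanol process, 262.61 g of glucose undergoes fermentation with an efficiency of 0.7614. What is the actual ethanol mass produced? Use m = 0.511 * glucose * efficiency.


Actual ethanol: m = 0.511 * 262.61 * 0.7614
m = 102.1751 g

102.1751 g


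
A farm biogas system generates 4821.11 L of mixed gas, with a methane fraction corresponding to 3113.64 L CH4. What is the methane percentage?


CH4% = V_CH4 / V_total * 100
= 3113.64 / 4821.11 * 100
= 64.5835%

64.5835%


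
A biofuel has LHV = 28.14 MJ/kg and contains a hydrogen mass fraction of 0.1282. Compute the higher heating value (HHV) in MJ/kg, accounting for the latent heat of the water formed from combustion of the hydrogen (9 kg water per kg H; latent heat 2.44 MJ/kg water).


HHV = LHV + H_frac * 9 * 2.44
= 28.14 + 0.1282 * 9 * 2.44
= 30.9553 MJ/kg

30.9553 MJ/kg


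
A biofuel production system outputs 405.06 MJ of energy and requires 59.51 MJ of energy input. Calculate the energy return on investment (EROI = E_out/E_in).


EROI = E_out / E_in
= 405.06 / 59.51
= 6.8066

6.8066


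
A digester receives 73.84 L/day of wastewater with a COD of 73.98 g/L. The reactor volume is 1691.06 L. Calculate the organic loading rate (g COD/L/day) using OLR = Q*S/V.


OLR = Q * S / V
= 73.84 * 73.98 / 1691.06
= 3.2303 g/L/day

3.2303 g/L/day


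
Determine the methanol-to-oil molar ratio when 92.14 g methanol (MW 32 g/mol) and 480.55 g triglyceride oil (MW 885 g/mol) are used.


Molar ratio = n_MeOH / n_oil = (MeOH/32) / (oil/885) = (MeOH * 885) / (32 * oil)
= (92.14 * 885) / (32 * 480.55)
= 5.3028

5.3028


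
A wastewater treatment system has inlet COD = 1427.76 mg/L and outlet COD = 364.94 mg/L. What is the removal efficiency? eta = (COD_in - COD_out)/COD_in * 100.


eta = (COD_in - COD_out) / COD_in * 100
= (1427.76 - 364.94) / 1427.76 * 100
= 74.4397%

74.4397%


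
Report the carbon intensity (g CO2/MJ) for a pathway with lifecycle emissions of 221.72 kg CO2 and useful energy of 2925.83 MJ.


CI = CO2 * 1000 / E
= 221.72 * 1000 / 2925.83
= 75.7802 g CO2/MJ

75.7802 g CO2/MJ


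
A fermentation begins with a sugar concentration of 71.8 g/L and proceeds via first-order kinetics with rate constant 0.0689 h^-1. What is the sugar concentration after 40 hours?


S = S0 * exp(-k * t)
S = 71.8 * exp(-0.0689 * 40)
S = 4.5626 g/L

4.5626 g/L


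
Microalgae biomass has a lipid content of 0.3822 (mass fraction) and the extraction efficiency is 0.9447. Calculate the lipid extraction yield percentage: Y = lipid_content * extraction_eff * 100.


Y = lipid_content * extraction_eff * 100
= 0.3822 * 0.9447 * 100
= 36.1064%

36.1064%


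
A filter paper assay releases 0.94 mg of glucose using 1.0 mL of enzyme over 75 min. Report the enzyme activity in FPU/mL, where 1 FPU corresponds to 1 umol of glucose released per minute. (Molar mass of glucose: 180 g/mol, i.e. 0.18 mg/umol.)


Activity = glucose_mg / (0.18 mg/umol * V_mL * t_min)
= 0.94 / (0.18 * 1.0 * 75)
= 0.0696 FPU/mL

0.0696 FPU/mL


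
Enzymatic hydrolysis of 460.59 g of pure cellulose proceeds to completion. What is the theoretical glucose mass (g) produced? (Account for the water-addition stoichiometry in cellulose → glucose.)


glucose = cellulose * 180/162
= 460.59 * 180/162
= 511.7667 g

511.7667 g


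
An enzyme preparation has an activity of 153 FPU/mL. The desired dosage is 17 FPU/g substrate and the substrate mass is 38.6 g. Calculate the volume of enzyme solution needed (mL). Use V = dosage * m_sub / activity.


V = dosage * m_sub / activity
V = 17 * 38.6 / 153
V = 4.2889 mL

4.2889 mL


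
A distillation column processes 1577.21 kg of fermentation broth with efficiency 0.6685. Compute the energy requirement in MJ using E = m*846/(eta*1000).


E = m * 846 / (eta * 1000)
= 1577.21 * 846 / (0.6685 * 1000)
= 1995.9905 MJ

1995.9905 MJ


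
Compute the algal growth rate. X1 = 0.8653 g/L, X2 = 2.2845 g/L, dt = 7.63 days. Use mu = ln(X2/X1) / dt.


mu = ln(X2/X1) / dt
= ln(2.2845/0.8653) / 7.63
= 0.1272 per day

0.1272 per day


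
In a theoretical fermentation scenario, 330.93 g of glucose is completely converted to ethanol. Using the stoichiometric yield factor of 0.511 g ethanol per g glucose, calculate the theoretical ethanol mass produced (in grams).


Theoretical ethanol yield: m_EtOH = 0.511 * m_glucose
m_EtOH = 0.511 * 330.93 = 169.1052 g

169.1052 g


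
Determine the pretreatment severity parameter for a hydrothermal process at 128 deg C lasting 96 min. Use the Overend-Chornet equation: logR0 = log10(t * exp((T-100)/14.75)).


logR0 = log10(t * exp((T - 100) / 14.75))
= log10(96 * exp((128 - 100) / 14.75))
= 2.8067

2.8067


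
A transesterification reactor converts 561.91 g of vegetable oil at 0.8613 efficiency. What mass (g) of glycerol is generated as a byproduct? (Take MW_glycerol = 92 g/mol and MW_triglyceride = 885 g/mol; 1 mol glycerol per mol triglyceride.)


glycerol = oil * conv * (92/885)
= 561.91 * 0.8613 * 92 / 885
= 50.3113 g

50.3113 g


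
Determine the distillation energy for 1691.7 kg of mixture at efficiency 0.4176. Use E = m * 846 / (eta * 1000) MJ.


E = m * 846 / (eta * 1000)
= 1691.7 * 846 / (0.4176 * 1000)
= 3427.1509 MJ

3427.1509 MJ


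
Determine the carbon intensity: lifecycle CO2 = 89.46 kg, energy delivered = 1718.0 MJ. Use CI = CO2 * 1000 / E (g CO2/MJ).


CI = CO2 * 1000 / E
= 89.46 * 1000 / 1718.0
= 52.0722 g CO2/MJ

52.0722 g CO2/MJ


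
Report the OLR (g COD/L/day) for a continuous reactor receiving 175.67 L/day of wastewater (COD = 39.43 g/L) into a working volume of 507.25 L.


OLR = Q * S / V
= 175.67 * 39.43 / 507.25
= 13.6553 g/L/day

13.6553 g/L/day


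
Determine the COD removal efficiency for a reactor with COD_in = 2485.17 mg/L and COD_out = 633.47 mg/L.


eta = (COD_in - COD_out) / COD_in * 100
= (2485.17 - 633.47) / 2485.17 * 100
= 74.5100%

74.5100%


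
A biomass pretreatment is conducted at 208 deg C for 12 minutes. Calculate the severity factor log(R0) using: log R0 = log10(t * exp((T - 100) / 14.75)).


logR0 = log10(t * exp((T - 100) / 14.75))
= log10(12 * exp((208 - 100) / 14.75))
= 4.2591

4.2591


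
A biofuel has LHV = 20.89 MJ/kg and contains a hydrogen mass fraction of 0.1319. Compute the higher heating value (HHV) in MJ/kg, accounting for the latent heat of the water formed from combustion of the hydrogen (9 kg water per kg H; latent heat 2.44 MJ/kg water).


HHV = LHV + H_frac * 9 * 2.44
= 20.89 + 0.1319 * 9 * 2.44
= 23.7865 MJ/kg

23.7865 MJ/kg


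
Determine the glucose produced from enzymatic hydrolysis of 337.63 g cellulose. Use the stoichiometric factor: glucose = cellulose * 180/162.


glucose = cellulose * 180/162
= 337.63 * 180/162
= 375.1444 g

375.1444 g


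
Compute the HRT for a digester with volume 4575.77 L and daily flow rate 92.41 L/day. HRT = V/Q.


HRT = V / Q
= 4575.77 / 92.41
= 49.5160 days

49.5160 days


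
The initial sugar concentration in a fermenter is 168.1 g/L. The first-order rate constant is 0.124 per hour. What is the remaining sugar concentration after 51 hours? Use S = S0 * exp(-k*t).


S = S0 * exp(-k * t)
S = 168.1 * exp(-0.124 * 51)
S = 0.3014 g/L

0.3014 g/L


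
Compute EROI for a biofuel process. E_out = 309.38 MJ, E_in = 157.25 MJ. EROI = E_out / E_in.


EROI = E_out / E_in
= 309.38 / 157.25
= 1.9674

1.9674


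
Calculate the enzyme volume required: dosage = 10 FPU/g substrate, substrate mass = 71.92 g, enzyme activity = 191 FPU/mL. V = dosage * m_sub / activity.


V = dosage * m_sub / activity
V = 10 * 71.92 / 191
V = 3.7654 mL

3.7654 mL


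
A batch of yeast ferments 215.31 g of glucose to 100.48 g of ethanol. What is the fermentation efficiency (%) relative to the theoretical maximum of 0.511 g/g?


Fermentation efficiency = (actual / (0.511 * glucose)) * 100
= (100.48 / (0.511 * 215.31)) * 100
= 91.3260%

91.3260%


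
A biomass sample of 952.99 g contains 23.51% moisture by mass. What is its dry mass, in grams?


Wd = Ww * (1 - MC/100)
= 952.99 * (1 - 23.51/100)
= 728.9421 g

728.9421 g


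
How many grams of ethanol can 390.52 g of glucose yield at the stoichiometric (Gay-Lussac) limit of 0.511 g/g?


Theoretical ethanol yield: m_EtOH = 0.511 * m_glucose
m_EtOH = 0.511 * 390.52 = 199.5557 g

199.5557 g


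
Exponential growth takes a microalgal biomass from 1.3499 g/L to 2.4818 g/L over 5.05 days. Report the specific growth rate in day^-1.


mu = ln(X2/X1) / dt
= ln(2.4818/1.3499) / 5.05
= 0.1206 per day

0.1206 per day


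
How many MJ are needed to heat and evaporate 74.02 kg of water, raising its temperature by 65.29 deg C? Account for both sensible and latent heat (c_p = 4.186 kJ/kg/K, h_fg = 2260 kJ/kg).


E = m_water * (4.186 * dT + 2260) / 1000
= 74.02 * (4.186 * 65.29 + 2260) / 1000
= 187.5152 MJ

187.5152 MJ
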